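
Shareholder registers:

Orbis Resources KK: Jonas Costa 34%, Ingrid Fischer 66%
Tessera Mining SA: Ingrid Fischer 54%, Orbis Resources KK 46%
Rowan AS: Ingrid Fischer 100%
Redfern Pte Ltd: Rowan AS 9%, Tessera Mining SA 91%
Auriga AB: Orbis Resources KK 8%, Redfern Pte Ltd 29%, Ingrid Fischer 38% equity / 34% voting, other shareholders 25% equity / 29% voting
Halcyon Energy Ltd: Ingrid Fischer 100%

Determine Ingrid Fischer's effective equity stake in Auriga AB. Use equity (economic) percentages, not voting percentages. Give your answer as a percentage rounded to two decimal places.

68.15%

Ingrid reaches Auriga along 5 paths.
Via Orbis: 66% × 8% = 5.28%.
Via Rowan → Redfern: 100% × 9% × 29% = 2.61%.
Via Tessera → Redfern: 54% × 91% × 29% = 14.2506%.
Via Orbis → Tessera → Redfern: 66% × 46% × 91% × 29% = 8.012004%.
Direct stake: 38% = 38%.
Total: 5.28% + 2.61% + 14.2506% + 8.012004% + 38% = 68.152604%.
Rounded: 68.15%.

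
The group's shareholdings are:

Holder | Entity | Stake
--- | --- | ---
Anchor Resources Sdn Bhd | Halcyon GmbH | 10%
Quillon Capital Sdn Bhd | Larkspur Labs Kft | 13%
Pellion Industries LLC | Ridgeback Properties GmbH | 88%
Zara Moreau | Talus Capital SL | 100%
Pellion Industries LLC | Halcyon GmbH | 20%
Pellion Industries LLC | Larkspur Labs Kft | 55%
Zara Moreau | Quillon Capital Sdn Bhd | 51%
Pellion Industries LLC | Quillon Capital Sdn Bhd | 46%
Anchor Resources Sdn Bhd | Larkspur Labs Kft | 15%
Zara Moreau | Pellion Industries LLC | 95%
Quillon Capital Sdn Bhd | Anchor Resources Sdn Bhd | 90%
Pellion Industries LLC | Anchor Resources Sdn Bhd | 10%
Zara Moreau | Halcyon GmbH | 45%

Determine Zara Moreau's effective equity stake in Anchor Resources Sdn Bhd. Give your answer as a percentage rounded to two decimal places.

Zara reaches Anchor along 3 paths.
Via Pellion: 95% × 10% = 9.5%.
Via Pellion → Quillon: 95% × 46% × 90% = 39.33%.
Via Quillon: 51% × 90% = 45.9%.
Total: 9.5% + 39.33% + 45.9% = 94.73%.

94.73%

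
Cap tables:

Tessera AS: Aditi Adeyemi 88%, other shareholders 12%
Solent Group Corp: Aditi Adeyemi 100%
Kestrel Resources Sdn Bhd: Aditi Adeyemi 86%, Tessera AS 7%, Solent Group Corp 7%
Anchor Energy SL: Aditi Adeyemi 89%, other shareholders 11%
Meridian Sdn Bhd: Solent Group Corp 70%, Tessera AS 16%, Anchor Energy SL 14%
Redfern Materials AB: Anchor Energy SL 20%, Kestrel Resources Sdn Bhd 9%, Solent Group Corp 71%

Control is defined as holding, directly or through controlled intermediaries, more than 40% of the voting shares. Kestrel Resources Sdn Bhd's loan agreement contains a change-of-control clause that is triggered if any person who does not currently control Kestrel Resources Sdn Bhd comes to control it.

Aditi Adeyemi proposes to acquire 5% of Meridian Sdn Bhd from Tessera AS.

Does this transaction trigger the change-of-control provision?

No

The purchase adds only to Aditi's holdings (Tessera's stake shrinks), so Aditi is the only person who could newly come to control Kestrel.
Aditi holds 100% of Solent, so Aditi controls Solent.
Aditi holds 88% of Tessera, so Aditi controls Tessera.
Aditi and Tessera and Solent together hold 86% + 7% + 7% = 100% of Kestrel, so Aditi controls Kestrel.
So Aditi already controls Kestrel before the transaction.
After the purchase, Aditi holds 5% of Meridian directly, and Tessera's stake falls to 11%.
Aditi controlled Kestrel already, so this is not a new person acquiring control; every other person's position is unchanged or reduced.
No new person acquires control, so the clause is not triggered.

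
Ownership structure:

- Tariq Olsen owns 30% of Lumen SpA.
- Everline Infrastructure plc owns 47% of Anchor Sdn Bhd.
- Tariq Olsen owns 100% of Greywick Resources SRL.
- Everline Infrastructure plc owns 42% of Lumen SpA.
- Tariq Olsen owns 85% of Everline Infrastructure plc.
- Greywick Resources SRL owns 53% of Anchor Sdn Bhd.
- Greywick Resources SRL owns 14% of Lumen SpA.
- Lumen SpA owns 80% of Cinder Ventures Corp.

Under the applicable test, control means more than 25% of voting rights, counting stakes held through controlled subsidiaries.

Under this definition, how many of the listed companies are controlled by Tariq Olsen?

5

Tariq holds 85% of Everline, so Tariq controls Everline.
Tariq holds 100% of Greywick, so Tariq controls Greywick.
Greywick and Everline together hold 53% + 47% = 100% of Anchor, so Tariq controls Anchor.
Tariq and Everline and Greywick together hold 30% + 42% + 14% = 86% of Lumen, so Tariq controls Lumen.
Lumen holds 80% of Cinder, so Tariq controls Cinder.
Tariq controls 5 companies.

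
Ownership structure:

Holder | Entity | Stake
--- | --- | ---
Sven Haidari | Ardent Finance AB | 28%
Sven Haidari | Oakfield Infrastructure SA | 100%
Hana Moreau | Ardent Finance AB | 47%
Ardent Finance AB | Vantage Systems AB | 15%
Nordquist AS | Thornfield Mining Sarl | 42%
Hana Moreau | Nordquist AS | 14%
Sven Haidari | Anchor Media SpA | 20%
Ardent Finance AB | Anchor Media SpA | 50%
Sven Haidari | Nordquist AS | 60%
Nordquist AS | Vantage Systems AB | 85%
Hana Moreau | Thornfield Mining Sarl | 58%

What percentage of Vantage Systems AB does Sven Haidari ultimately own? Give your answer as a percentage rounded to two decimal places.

Sven reaches Vantage along 2 paths.
Via Ardent: 28% × 15% = 4.2%.
Via Nordquist: 60% × 85% = 51%.
Total: 4.2% + 51% = 55.2%.
Rounded: 55.20%.

55.20%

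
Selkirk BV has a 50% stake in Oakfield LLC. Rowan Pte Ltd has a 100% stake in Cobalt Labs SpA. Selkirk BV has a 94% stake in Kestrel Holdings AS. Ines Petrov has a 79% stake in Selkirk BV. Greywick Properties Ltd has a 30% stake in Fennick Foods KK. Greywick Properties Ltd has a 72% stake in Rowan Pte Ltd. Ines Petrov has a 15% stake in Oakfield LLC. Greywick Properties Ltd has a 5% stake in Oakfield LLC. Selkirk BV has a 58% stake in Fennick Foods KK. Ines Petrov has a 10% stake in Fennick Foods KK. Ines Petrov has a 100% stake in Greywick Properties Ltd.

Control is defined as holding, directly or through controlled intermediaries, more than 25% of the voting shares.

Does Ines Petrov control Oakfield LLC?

Ines holds 100% of Greywick, so Ines controls Greywick.
Ines holds 79% of Selkirk, so Ines controls Selkirk.
Selkirk and Greywick and Ines together hold 50% + 5% + 15% = 70% of Oakfield, so Ines controls Oakfield.

Yes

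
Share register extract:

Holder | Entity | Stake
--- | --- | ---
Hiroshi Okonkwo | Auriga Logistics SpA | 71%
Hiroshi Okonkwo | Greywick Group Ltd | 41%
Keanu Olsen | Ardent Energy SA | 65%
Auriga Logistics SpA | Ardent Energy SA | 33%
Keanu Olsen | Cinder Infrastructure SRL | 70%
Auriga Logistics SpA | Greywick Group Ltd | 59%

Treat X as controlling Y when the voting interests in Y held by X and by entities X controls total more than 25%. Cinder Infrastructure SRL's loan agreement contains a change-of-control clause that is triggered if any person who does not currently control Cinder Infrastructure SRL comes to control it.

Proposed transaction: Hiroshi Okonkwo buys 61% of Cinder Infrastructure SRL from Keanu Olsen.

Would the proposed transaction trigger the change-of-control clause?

The purchase adds only to Hiroshi's holdings (Keanu's stake shrinks), so Hiroshi is the only person who could newly come to control Cinder.
Hiroshi holds 71% of Auriga, so Hiroshi controls Auriga.
Auriga and Hiroshi together hold 59% + 41% = 100% of Greywick, so Hiroshi controls Greywick.
Auriga holds 33% of Ardent, so Hiroshi controls Ardent.
Neither Hiroshi nor any entity Hiroshi controls holds any voting interest in Cinder.
So before the transaction, Hiroshi does not control Cinder.
After the purchase, Hiroshi holds 61% of Cinder directly, and Keanu's stake falls to 9%.
Hiroshi holds 61% of Cinder, so Hiroshi controls Cinder.
Hiroshi did not control Cinder before and does after, so the clause is triggered.

Yes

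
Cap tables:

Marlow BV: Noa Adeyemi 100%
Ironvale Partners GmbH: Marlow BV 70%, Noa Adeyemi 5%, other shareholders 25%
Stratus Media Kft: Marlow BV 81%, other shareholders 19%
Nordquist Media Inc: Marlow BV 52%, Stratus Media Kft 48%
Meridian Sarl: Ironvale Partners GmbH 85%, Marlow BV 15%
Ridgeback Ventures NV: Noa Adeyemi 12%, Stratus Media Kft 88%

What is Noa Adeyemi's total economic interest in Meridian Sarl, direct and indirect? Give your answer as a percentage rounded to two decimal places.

78.75%

Noa reaches Meridian along 3 paths.
Via Marlow → Ironvale: 100% × 70% × 85% = 59.5%.
Via Ironvale: 5% × 85% = 4.25%.
Via Marlow: 100% × 15% = 15%.
Total: 59.5% + 4.25% + 15% = 78.75%.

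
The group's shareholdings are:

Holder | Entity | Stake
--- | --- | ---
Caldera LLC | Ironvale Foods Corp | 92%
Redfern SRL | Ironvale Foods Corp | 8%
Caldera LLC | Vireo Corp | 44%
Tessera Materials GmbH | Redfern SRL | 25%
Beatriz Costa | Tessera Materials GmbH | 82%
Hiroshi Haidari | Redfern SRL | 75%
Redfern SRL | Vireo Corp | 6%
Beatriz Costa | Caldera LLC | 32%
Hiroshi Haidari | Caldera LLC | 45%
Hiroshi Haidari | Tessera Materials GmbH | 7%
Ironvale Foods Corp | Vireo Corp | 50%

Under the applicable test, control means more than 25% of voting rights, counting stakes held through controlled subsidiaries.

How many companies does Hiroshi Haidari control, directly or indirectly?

4

Hiroshi holds 75% of Redfern, so Hiroshi controls Redfern.
Hiroshi holds 45% of Caldera, so Hiroshi controls Caldera.
Caldera and Redfern together hold 92% + 8% = 100% of Ironvale, so Hiroshi controls Ironvale.
Ironvale and Caldera and Redfern together hold 50% + 44% + 6% = 100% of Vireo, so Hiroshi controls Vireo.
No other company's threshold is met.
Hiroshi controls 4 companies.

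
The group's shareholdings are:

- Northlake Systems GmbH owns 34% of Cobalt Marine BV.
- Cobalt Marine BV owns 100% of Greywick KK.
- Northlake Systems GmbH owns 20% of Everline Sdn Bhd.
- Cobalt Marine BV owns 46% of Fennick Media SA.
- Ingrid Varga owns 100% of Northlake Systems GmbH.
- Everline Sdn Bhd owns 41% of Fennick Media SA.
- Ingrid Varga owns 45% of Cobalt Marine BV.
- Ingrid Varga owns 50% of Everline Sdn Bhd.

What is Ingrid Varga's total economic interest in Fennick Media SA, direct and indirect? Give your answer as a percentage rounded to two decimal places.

65.04%

Ingrid reaches Fennick along 4 paths.
Via Northlake → Cobalt: 100% × 34% × 46% = 15.64%.
Via Cobalt: 45% × 46% = 20.7%.
Via Everline: 50% × 41% = 20.5%.
Via Northlake → Everline: 100% × 20% × 41% = 8.2%.
Total: 15.64% + 20.7% + 20.5% + 8.2% = 65.04%.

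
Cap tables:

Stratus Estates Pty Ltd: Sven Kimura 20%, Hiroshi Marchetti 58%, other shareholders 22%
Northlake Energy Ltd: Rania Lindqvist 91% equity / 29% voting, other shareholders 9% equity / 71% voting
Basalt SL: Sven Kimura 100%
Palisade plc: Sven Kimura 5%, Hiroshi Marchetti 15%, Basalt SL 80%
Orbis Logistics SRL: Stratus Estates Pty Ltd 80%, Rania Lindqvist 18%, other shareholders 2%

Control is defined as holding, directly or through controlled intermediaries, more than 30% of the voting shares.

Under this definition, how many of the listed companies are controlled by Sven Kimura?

Sven holds 100% of Basalt, so Sven controls Basalt.
Sven and Basalt together hold 5% + 80% = 85% of Palisade, so Sven controls Palisade.
No other company's threshold is met.
Sven controls 2 companies.

2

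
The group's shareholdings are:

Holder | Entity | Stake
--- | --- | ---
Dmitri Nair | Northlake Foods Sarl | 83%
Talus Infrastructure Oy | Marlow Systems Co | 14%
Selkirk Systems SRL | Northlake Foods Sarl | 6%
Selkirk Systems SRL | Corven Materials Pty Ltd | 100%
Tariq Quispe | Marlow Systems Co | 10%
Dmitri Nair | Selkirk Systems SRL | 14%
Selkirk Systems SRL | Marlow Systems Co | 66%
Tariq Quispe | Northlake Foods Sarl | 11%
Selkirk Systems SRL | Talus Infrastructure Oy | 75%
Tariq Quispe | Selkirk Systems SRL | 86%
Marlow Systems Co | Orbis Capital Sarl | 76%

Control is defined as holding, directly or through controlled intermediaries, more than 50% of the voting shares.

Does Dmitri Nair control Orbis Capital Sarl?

Dmitri holds 83% of Northlake, so Dmitri controls Northlake.
Neither Dmitri nor any entity Dmitri controls holds any voting interest in Orbis.
So Dmitri does not control Orbis.

No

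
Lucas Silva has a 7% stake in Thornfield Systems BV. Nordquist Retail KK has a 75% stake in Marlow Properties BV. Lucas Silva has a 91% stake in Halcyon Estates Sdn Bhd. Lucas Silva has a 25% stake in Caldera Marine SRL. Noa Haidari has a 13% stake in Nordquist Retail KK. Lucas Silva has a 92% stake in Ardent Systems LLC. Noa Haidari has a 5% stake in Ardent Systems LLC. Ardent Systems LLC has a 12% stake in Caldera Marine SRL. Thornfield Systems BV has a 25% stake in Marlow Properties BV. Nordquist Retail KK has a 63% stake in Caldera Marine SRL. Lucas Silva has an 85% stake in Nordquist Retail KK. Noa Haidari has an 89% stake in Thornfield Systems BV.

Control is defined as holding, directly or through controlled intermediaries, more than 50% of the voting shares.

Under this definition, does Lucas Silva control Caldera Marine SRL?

Lucas holds 85% of Nordquist, so Lucas controls Nordquist.
Lucas holds 92% of Ardent, so Lucas controls Ardent.
Ardent and Nordquist and Lucas together hold 12% + 63% + 25% = 100% of Caldera, so Lucas controls Caldera.

Yes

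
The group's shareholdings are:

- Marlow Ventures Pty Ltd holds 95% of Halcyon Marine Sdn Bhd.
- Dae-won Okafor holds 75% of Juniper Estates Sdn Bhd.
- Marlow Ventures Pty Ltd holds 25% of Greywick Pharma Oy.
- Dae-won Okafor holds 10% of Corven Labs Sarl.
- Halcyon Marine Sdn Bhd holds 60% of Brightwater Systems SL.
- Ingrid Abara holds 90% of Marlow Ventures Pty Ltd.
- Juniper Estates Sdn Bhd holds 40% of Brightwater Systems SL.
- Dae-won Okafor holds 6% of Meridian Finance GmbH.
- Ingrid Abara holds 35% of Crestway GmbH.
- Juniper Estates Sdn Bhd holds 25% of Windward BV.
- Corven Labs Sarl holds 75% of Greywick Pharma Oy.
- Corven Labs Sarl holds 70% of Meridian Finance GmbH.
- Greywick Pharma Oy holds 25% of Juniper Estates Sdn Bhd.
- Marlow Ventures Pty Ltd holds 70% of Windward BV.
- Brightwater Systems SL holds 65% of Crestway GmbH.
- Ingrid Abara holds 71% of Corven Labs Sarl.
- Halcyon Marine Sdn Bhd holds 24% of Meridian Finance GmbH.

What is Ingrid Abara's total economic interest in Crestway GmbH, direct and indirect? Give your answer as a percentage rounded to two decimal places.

73.27%

Ingrid reaches Crestway along 4 paths.
Direct stake: 35% = 35%.
Via Marlow → Halcyon → Brightwater: 90% × 95% × 60% × 65% = 33.345%.
Via Marlow → Greywick → Juniper → Brightwater: 90% × 25% × 25% × 40% × 65% = 1.4625%.
Via Corven → Greywick → Juniper → Brightwater: 71% × 75% × 25% × 40% × 65% = 3.46125%.
Total: 35% + 33.345% + 1.4625% + 3.46125% = 73.26875%.
Rounded: 73.27%.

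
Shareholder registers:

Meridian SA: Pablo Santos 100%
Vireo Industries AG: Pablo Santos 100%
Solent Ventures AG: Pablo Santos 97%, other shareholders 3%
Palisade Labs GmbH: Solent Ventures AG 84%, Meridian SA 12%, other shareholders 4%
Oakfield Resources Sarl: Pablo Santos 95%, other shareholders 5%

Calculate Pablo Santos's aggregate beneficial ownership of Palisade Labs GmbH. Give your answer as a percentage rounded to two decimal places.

93.48%

Pablo reaches Palisade along 2 paths.
Via Solent: 97% × 84% = 81.48%.
Via Meridian: 100% × 12% = 12%.
Total: 81.48% + 12% = 93.48%.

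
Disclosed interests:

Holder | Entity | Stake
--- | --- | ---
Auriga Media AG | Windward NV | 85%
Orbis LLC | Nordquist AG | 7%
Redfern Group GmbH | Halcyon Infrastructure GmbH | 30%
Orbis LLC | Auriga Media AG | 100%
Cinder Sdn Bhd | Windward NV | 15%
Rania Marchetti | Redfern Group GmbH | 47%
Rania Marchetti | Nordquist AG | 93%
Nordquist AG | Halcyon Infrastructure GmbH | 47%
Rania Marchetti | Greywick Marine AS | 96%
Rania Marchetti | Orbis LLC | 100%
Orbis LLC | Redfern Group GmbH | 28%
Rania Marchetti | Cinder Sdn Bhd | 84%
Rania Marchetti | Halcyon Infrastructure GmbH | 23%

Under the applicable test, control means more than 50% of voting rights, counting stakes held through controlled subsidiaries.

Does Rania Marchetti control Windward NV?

Yes

Rania holds 84% of Cinder, so Rania controls Cinder.
Rania holds 100% of Orbis, so Rania controls Orbis.
Orbis holds 100% of Auriga, so Rania controls Auriga.
Auriga and Cinder together hold 85% + 15% = 100% of Windward, so Rania controls Windward.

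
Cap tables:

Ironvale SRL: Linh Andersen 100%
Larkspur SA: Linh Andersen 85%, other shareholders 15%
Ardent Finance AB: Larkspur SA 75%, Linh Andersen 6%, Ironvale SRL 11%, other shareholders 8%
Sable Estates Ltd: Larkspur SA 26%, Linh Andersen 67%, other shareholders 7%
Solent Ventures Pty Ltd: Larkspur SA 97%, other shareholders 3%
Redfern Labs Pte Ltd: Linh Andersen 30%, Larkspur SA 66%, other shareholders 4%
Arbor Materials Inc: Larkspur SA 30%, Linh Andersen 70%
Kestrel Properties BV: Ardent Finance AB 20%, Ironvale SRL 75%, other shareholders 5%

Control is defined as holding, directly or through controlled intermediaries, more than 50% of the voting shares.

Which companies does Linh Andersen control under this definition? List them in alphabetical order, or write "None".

Linh holds 100% of Ironvale, so Linh controls Ironvale.
Linh holds 85% of Larkspur, so Linh controls Larkspur.
Larkspur and Linh and Ironvale together hold 75% + 6% + 11% = 92% of Ardent, so Linh controls Ardent.
Larkspur and Linh together hold 26% + 67% = 93% of Sable, so Linh controls Sable.
Larkspur holds 97% of Solent, so Linh controls Solent.
Linh and Larkspur together hold 30% + 66% = 96% of Redfern, so Linh controls Redfern.
Larkspur and Linh together hold 30% + 70% = 100% of Arbor, so Linh controls Arbor.
Ardent and Ironvale together hold 20% + 75% = 95% of Kestrel, so Linh controls Kestrel.

Arbor Materials Inc, Ardent Finance AB, Ironvale SRL, Kestrel Properties BV, Larkspur SA, Redfern Labs Pte Ltd, Sable Estates Ltd, Solent Ventures Pty Ltd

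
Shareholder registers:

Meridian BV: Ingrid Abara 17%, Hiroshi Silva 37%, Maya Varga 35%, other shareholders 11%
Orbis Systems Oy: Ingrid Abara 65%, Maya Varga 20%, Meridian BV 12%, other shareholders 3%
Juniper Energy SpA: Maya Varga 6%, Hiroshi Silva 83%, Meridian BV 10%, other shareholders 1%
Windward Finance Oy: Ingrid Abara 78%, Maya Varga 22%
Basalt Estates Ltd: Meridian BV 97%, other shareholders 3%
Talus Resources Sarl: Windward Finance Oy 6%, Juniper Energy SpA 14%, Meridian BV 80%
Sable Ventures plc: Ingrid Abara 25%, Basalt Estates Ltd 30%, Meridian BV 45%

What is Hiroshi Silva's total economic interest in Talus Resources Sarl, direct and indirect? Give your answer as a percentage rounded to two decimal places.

Hiroshi reaches Talus along 3 paths.
Via Juniper: 83% × 14% = 11.62%.
Via Meridian → Juniper: 37% × 10% × 14% = 0.518%.
Via Meridian: 37% × 80% = 29.6%.
Total: 11.62% + 0.518% + 29.6% = 41.738%.
Rounded: 41.74%.

41.74%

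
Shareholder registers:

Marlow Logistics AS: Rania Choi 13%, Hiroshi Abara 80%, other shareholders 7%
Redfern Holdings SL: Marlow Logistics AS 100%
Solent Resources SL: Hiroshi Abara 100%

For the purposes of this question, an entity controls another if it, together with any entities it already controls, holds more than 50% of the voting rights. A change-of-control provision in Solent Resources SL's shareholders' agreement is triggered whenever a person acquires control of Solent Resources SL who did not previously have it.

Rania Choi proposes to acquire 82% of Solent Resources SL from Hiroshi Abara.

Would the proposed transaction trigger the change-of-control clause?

The purchase adds only to Rania's holdings (Hiroshi's stake shrinks), so Rania is the only person who could newly come to control Solent.
Rania's largest direct stake is 13% in Marlow, which does not meet the threshold, so Rania controls no company.
Neither Rania nor any entity Rania controls holds any voting interest in Solent.
So before the transaction, Rania does not control Solent.
After the purchase, Rania holds 82% of Solent directly, and Hiroshi's stake falls to 18%.
Rania holds 82% of Solent, so Rania controls Solent.
Rania did not control Solent before and does after, so the clause is triggered.

Yes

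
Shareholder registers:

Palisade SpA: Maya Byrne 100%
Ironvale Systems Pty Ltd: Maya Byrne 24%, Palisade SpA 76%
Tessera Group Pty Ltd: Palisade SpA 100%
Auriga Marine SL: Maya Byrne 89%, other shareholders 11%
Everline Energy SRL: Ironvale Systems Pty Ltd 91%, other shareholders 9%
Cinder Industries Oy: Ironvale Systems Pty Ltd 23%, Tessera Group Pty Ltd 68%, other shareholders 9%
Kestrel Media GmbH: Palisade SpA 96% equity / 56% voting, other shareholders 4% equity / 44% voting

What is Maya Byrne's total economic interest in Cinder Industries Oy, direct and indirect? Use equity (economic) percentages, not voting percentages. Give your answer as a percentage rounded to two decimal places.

Maya reaches Cinder along 3 paths.
Via Ironvale: 24% × 23% = 5.52%.
Via Palisade → Ironvale: 100% × 76% × 23% = 17.48%.
Via Palisade → Tessera: 100% × 100% × 68% = 68%.
Total: 5.52% + 17.48% + 68% = 91%.
Rounded: 91.00%.

91.00%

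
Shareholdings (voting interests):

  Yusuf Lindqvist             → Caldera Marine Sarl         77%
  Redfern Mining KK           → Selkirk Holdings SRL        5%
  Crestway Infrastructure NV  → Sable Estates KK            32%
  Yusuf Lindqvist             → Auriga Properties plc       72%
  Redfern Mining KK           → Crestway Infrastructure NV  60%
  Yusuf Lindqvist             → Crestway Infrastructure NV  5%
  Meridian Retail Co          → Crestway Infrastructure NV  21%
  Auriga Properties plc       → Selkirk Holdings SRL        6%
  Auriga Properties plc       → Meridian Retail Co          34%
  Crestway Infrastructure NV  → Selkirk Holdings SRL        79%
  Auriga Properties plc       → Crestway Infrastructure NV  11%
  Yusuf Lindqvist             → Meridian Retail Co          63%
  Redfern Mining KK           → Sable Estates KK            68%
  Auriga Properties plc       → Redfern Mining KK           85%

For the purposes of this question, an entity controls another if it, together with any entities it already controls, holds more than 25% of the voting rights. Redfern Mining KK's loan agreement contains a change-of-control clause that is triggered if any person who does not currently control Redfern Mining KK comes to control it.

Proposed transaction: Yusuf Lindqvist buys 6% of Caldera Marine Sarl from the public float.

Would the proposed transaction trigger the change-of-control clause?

The purchase changes only Yusuf's holdings, so Yusuf is the only person who could newly come to control Redfern.
Yusuf holds 72% of Auriga, so Yusuf controls Auriga.
Auriga holds 85% of Redfern, so Yusuf controls Redfern.
So Yusuf already controls Redfern before the transaction.
After the purchase, Yusuf's direct stake in Caldera rises to 77% + 6% = 83%.
Yusuf controlled Redfern already, so this is not a new person acquiring control; every other person's position is unchanged or reduced.
No new person acquires control, so the clause is not triggered.

No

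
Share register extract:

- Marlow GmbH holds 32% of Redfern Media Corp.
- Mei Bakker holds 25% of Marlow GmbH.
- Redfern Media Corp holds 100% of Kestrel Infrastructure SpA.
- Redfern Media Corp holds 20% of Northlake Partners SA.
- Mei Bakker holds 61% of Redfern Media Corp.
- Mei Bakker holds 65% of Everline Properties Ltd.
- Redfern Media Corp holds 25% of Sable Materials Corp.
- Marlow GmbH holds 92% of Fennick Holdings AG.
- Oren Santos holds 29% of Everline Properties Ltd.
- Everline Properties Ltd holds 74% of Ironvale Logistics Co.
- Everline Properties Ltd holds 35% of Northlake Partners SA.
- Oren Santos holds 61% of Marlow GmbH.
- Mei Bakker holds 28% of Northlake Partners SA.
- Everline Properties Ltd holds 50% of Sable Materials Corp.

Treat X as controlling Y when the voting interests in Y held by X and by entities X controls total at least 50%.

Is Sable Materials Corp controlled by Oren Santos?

Oren holds 61% of Marlow, so Oren controls Marlow.
Marlow holds 92% of Fennick, so Oren controls Fennick.
Neither Oren nor any entity Oren controls holds any voting interest in Sable.
So Oren does not control Sable.

No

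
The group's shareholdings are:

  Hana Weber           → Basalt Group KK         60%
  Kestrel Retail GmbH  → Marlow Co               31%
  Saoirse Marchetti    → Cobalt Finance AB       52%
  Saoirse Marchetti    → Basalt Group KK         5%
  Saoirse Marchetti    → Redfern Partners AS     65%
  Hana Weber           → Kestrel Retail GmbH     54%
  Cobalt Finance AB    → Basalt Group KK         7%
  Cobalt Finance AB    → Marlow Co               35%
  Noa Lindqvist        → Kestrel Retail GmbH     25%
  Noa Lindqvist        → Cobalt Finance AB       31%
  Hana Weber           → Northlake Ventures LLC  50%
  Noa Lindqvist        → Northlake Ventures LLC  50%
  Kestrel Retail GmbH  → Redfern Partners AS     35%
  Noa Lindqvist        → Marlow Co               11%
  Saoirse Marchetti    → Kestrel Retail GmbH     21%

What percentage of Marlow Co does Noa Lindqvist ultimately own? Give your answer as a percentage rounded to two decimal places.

29.60%

Noa reaches Marlow along 3 paths.
Via Cobalt: 31% × 35% = 10.85%.
Direct stake: 11% = 11%.
Via Kestrel: 25% × 31% = 7.75%.
Total: 10.85% + 11% + 7.75% = 29.6%.
Rounded: 29.60%.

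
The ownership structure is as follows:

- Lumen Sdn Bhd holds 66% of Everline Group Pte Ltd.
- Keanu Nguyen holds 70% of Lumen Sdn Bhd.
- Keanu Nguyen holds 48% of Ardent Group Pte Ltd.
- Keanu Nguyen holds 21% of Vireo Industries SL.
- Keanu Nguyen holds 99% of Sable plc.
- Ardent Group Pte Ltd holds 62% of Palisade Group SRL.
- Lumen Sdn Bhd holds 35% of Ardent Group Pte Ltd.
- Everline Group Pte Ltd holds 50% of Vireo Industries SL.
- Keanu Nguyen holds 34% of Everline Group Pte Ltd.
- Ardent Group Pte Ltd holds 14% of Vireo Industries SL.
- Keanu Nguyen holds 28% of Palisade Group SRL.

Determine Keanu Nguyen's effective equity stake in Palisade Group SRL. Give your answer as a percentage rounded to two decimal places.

Keanu reaches Palisade along 3 paths.
Direct stake: 28% = 28%.
Via Lumen → Ardent: 70% × 35% × 62% = 15.19%.
Via Ardent: 48% × 62% = 29.76%.
Total: 28% + 15.19% + 29.76% = 72.95%.

72.95%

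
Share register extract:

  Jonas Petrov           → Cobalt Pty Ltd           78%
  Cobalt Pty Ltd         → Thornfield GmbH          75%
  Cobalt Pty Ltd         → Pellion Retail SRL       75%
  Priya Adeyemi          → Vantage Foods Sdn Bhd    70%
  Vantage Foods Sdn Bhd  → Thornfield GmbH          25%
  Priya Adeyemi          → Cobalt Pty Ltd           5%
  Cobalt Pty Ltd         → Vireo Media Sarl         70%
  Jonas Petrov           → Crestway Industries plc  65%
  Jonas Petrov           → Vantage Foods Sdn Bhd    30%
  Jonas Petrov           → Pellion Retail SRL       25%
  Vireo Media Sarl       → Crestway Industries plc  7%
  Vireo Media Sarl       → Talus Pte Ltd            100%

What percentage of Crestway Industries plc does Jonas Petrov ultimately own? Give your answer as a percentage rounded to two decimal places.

68.82%

Jonas reaches Crestway along 2 paths.
Via Cobalt → Vireo: 78% × 70% × 7% = 3.822%.
Direct stake: 65% = 65%.
Total: 3.822% + 65% = 68.822%.
Rounded: 68.82%.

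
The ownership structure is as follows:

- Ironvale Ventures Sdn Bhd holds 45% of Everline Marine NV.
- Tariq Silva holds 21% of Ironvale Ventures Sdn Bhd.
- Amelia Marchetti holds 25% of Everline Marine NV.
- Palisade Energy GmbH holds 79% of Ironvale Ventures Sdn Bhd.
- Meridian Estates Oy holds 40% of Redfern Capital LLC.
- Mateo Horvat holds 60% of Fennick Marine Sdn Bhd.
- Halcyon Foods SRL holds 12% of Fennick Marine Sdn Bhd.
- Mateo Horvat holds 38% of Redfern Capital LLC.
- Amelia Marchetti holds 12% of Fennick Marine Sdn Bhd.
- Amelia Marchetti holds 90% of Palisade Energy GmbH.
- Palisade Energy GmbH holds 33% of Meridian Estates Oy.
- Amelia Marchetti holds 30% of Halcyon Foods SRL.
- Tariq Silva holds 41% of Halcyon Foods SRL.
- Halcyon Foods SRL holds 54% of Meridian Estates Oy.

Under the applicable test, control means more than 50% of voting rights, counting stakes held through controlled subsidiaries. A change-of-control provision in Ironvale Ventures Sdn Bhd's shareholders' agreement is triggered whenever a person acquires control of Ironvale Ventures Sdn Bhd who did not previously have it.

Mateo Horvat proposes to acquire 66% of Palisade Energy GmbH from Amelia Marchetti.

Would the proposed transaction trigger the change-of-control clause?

The purchase adds only to Mateo's holdings (Amelia's stake shrinks), so Mateo is the only person who could newly come to control Ironvale.
Mateo holds 60% of Fennick, so Mateo controls Fennick.
Neither Mateo nor any entity Mateo controls holds any voting interest in Ironvale.
So before the transaction, Mateo does not control Ironvale.
After the purchase, Mateo holds 66% of Palisade directly, and Amelia's stake falls to 24%.
Mateo holds 66% of Palisade, so Mateo controls Palisade.
Palisade holds 79% of Ironvale, so Mateo controls Ironvale.
Mateo did not control Ironvale before and does after, so the clause is triggered.

Yes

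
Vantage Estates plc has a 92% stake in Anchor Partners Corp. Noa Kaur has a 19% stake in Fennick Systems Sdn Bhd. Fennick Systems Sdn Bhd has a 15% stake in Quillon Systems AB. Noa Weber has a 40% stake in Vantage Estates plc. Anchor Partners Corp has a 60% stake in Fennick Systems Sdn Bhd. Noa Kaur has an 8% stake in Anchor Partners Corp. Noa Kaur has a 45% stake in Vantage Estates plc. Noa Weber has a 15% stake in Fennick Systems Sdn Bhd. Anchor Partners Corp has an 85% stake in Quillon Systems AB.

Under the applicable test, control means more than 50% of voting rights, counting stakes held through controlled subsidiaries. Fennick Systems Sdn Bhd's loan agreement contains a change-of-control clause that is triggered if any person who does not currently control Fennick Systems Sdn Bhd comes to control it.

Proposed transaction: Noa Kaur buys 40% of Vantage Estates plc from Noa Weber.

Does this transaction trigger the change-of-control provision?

Yes

The purchase adds only to Noa Kaur's holdings (Noa Weber's stake shrinks), so Noa Kaur is the only person who could newly come to control Fennick.
Noa Kaur's largest direct stake is 45% in Vantage, which does not meet the threshold, so Noa Kaur controls no company.
In Fennick, Noa Kaur's side holds only 19%, not > 50%.
So before the transaction, Noa Kaur does not control Fennick.
After the purchase, Noa Kaur's direct stake in Vantage rises to 45% + 40% = 85%, and Noa Weber's stake falls to 0%.
Noa Kaur holds 85% of Vantage, so Noa Kaur controls Vantage.
Vantage and Noa Kaur together hold 92% + 8% = 100% of Anchor, so Noa Kaur controls Anchor.
Noa Kaur and Anchor together hold 19% + 60% = 79% of Fennick, so Noa Kaur controls Fennick.
Noa Kaur did not control Fennick before and does after, so the clause is triggered.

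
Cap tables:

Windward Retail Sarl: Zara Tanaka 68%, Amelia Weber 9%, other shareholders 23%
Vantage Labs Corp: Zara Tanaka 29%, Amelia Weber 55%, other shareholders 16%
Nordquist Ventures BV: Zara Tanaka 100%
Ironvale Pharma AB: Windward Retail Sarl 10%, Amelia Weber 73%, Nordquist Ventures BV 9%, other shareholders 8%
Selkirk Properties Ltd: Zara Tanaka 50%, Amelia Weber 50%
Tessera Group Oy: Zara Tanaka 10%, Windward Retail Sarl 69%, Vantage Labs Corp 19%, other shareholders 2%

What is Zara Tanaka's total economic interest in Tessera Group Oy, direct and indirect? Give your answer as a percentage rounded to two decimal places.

Zara reaches Tessera along 3 paths.
Direct stake: 10% = 10%.
Via Windward: 68% × 69% = 46.92%.
Via Vantage: 29% × 19% = 5.51%.
Total: 10% + 46.92% + 5.51% = 62.43%.

62.43%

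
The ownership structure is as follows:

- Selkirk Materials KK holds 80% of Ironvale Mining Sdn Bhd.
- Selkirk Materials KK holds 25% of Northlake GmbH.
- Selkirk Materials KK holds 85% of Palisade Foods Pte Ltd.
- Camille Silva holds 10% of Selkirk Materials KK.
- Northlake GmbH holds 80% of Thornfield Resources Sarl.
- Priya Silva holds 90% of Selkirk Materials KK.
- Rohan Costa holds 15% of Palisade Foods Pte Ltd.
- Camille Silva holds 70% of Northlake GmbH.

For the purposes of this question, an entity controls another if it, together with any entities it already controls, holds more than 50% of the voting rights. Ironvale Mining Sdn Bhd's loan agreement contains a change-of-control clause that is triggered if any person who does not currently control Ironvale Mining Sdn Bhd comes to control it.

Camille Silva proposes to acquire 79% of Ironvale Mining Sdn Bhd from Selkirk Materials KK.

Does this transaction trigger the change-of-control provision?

Yes

The purchase adds only to Camille's holdings (Selkirk's stake shrinks), so Camille is the only person who could newly come to control Ironvale.
Camille holds 70% of Northlake, so Camille controls Northlake.
Northlake holds 80% of Thornfield, so Camille controls Thornfield.
Neither Camille nor any entity Camille controls holds any voting interest in Ironvale.
So before the transaction, Camille does not control Ironvale.
After the purchase, Camille holds 79% of Ironvale directly, and Selkirk's stake falls to 1%.
Camille holds 79% of Ironvale, so Camille controls Ironvale.
Camille did not control Ironvale before and does after, so the clause is triggered.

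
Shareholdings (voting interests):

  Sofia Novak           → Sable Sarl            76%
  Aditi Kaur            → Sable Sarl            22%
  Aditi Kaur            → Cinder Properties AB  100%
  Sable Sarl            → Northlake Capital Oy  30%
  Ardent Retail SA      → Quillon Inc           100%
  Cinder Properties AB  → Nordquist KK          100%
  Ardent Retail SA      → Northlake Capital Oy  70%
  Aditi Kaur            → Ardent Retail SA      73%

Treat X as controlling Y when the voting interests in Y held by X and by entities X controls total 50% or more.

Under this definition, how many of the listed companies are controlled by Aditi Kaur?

5

Aditi holds 73% of Ardent, so Aditi controls Ardent.
Aditi holds 100% of Cinder, so Aditi controls Cinder.
Ardent holds 100% of Quillon, so Aditi controls Quillon.
Cinder holds 100% of Nordquist, so Aditi controls Nordquist.
Ardent holds 70% of Northlake, so Aditi controls Northlake.
No other company's threshold is met.
Aditi controls 5 companies.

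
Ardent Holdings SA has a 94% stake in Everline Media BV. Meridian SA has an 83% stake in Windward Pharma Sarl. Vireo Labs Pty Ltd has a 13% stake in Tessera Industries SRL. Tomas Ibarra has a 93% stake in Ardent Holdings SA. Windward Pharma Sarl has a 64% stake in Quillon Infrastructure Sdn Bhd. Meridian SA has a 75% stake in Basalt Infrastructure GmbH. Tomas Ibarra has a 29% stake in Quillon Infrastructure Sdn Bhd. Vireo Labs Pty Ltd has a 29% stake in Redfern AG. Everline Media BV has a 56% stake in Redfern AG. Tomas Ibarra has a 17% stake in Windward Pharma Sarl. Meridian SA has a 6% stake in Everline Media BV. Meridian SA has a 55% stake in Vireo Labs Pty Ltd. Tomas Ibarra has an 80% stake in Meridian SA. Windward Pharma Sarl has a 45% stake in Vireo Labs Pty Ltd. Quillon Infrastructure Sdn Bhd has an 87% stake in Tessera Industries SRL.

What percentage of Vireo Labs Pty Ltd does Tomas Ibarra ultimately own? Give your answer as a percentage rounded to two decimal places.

81.53%

Tomas reaches Vireo along 3 paths.
Via Meridian → Windward: 80% × 83% × 45% = 29.88%.
Via Windward: 17% × 45% = 7.65%.
Via Meridian: 80% × 55% = 44%.
Total: 29.88% + 7.65% + 44% = 81.53%.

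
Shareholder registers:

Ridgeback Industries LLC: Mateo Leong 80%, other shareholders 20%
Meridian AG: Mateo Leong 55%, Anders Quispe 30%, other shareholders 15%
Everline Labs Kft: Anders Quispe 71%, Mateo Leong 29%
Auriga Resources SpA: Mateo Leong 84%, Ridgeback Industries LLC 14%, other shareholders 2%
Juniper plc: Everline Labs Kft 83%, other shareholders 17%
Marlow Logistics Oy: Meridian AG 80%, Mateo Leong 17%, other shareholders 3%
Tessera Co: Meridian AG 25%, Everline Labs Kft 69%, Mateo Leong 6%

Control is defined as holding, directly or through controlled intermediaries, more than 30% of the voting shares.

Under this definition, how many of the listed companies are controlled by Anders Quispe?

3

Anders holds 71% of Everline, so Anders controls Everline.
Everline holds 83% of Juniper, so Anders controls Juniper.
Everline holds 69% of Tessera, so Anders controls Tessera.
No other company's threshold is met.
Anders controls 3 companies.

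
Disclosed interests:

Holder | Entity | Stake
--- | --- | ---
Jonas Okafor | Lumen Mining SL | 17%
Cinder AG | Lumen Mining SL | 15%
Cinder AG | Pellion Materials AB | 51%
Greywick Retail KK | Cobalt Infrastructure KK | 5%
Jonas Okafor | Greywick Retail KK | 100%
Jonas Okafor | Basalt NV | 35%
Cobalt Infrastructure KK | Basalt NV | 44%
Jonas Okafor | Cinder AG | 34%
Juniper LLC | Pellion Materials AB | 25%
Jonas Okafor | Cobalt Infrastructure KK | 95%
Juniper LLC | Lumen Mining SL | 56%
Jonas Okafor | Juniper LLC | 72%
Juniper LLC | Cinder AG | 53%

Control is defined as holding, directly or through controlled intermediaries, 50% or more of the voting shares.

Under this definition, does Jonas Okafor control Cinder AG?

Jonas holds 72% of Juniper, so Jonas controls Juniper.
Jonas and Juniper together hold 34% + 53% = 87% of Cinder, so Jonas controls Cinder.

Yes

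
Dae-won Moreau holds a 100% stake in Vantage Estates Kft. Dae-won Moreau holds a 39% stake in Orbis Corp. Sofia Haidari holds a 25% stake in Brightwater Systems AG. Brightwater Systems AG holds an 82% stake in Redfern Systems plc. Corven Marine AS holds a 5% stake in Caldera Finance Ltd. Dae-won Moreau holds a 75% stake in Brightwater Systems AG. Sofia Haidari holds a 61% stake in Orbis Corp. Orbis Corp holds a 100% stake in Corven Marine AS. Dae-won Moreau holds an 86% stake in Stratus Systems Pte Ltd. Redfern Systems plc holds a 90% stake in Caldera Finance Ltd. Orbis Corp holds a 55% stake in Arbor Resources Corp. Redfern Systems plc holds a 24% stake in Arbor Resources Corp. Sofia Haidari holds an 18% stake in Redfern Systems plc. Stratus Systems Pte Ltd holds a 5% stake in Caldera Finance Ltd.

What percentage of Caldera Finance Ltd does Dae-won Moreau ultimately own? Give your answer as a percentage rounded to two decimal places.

Dae-won reaches Caldera along 3 paths.
Via Stratus: 86% × 5% = 4.3%.
Via Brightwater → Redfern: 75% × 82% × 90% = 55.35%.
Via Orbis → Corven: 39% × 100% × 5% = 1.95%.
Total: 4.3% + 55.35% + 1.95% = 61.6%.
Rounded: 61.60%.

61.60%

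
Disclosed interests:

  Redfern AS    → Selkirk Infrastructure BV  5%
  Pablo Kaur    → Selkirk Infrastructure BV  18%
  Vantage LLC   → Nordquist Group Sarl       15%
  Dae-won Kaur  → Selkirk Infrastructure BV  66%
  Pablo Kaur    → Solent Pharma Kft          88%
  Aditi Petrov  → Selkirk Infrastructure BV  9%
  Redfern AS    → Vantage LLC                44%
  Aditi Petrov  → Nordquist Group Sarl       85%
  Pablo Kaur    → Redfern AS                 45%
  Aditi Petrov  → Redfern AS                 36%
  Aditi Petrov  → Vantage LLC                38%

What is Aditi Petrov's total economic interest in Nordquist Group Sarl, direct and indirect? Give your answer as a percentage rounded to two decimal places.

Aditi reaches Nordquist along 3 paths.
Direct stake: 85% = 85%.
Via Redfern → Vantage: 36% × 44% × 15% = 2.376%.
Via Vantage: 38% × 15% = 5.7%.
Total: 85% + 2.376% + 5.7% = 93.076%.
Rounded: 93.08%.

93.08%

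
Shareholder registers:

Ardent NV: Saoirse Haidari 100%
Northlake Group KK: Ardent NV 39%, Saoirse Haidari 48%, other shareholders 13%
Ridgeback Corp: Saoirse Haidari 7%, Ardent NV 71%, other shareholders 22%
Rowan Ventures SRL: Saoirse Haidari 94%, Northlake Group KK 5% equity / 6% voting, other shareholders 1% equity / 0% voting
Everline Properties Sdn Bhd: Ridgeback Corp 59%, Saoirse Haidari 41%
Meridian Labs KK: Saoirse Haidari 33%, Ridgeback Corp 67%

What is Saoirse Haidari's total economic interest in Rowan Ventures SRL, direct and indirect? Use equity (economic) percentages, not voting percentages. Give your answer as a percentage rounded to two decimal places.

Saoirse reaches Rowan along 3 paths.
Direct stake: 94% = 94%.
Via Ardent → Northlake: 100% × 39% × 5% = 1.95%.
Via Northlake: 48% × 5% = 2.4%.
Total: 94% + 1.95% + 2.4% = 98.35%.

98.35%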